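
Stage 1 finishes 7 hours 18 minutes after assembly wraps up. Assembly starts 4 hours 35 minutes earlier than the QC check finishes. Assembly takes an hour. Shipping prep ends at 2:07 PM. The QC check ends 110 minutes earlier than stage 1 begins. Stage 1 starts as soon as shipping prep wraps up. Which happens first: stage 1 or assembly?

Stage 1 starts at 2:07 PM.
The QC check ends at 2:07 PM − 110 min = 12:17 PM.
Assembly starts at 12:17 PM − 275 min = 7:42 AM.
Stage 1 starts at 2:07 PM and assembly starts at 7:42 AM, so assembly is first.

assembly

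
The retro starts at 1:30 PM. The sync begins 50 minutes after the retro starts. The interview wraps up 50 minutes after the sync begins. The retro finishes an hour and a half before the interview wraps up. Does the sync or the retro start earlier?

The sync starts at 1:30 PM + 50 min = 2:20 PM.
The sync starts at 2:20 PM and the retro starts at 1:30 PM, so the retro is first.

the retro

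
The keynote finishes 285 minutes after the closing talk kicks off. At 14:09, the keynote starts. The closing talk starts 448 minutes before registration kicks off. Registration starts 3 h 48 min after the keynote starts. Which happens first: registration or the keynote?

the keynote

Registration starts at 14:09 + 228 min = 17:57.
Registration starts at 17:57 and the keynote starts at 14:09, so the keynote is first.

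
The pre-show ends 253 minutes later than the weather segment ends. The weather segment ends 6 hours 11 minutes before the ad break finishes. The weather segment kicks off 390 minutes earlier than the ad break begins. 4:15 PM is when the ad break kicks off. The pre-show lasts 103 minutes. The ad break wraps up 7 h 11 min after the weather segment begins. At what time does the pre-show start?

1:15 PM

The weather segment starts at 4:15 PM − 390 min = 9:45 AM.
The ad break ends at 9:45 AM + 431 min = 4:56 PM.
The weather segment ends at 4:56 PM − 371 min = 10:45 AM.
The pre-show ends at 10:45 AM + 253 min = 2:58 PM.
The pre-show starts at 2:58 PM − 103 min = 1:15 PM.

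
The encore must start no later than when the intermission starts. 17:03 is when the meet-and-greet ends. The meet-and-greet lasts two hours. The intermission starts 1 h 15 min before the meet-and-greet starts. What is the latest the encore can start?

The meet-and-greet starts at 17:03 − 120 min = 15:03.
The intermission starts at 15:03 − 75 min = 13:48.
The encore is bounded by the intermission, so the latest it can start is 13:48.

13:48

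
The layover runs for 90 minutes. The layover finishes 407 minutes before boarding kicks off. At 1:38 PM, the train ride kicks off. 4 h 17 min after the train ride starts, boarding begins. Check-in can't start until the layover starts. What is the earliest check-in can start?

9:38 AM

Boarding starts at 1:38 PM + 257 min = 5:55 PM.
The layover ends at 5:55 PM − 407 min = 11:08 AM.
The layover starts at 11:08 AM − 90 min = 9:38 AM.
Check-in is bounded by the layover, so the earliest it can start is 9:38 AM.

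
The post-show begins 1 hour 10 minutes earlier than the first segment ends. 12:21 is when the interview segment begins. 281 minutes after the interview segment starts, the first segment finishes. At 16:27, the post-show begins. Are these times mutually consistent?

No

The first segment ends at 12:21 + 281 min = 17:02.
The post-show starts at 17:02 − 70 min = 15:52.
But the post-show is also said to start at 16:27 — a 35-minute conflict.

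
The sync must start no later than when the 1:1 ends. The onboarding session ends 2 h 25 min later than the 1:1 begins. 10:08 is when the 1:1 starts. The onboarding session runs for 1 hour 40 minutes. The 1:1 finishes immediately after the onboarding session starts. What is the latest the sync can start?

10:53

The onboarding session ends at 10:08 + 145 min = 12:33.
The onboarding session starts at 12:33 − 100 min = 10:53.
So the 1:1 ends at 10:53.
The sync is bounded by the 1:1, so the latest it can start is 10:53.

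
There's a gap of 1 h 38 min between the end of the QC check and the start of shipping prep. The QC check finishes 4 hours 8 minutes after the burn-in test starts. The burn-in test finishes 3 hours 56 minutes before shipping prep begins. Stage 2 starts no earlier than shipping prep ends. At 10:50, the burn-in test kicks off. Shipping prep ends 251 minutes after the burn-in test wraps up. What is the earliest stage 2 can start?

The QC check ends at 10:50 + 248 min = 14:58.
Shipping prep starts at 14:58 + 98 min = 16:36.
The burn-in test ends at 16:36 − 236 min = 12:40.
Shipping prep ends at 12:40 + 251 min = 16:51.
Stage 2 is bounded by shipping prep, so the earliest it can start is 16:51.

16:51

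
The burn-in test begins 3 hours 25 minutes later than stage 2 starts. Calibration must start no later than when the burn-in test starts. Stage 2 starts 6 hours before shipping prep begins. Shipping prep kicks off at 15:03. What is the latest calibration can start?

Stage 2 starts at 15:03 − 360 min = 09:03.
The burn-in test starts at 09:03 + 205 min = 12:28.
Calibration is bounded by the burn-in test, so the latest it can start is 12:28.

12:28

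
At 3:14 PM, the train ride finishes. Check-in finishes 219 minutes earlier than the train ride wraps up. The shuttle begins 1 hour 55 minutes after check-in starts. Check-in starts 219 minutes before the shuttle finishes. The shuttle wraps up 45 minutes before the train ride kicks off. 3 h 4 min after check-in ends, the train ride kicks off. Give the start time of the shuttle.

Check-in ends at 3:14 PM − 219 min = 11:35 AM.
The train ride starts at 11:35 AM + 184 min = 2:39 PM.
The shuttle ends at 2:39 PM − 45 min = 1:54 PM.
Check-in starts at 1:54 PM − 219 min = 10:15 AM.
The shuttle starts at 10:15 AM + 115 min = 12:10 PM.

12:10 PM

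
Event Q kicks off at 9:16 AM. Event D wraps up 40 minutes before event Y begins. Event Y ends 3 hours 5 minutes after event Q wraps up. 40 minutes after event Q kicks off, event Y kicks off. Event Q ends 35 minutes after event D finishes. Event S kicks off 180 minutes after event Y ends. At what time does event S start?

3:56 PM

Event Y starts at 9:16 AM + 40 min = 9:56 AM.
Event D ends at 9:56 AM − 40 min = 9:16 AM.
Event Q ends at 9:16 AM + 35 min = 9:51 AM.
Event Y ends at 9:51 AM + 185 min = 12:56 PM.
Event S starts at 12:56 PM + 180 min = 3:56 PM.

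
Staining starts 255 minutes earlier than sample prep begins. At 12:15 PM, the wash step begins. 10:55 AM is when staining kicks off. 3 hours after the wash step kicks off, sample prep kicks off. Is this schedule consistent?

Sample prep starts at 12:15 PM + 180 min = 3:15 PM.
Staining starts at 3:15 PM − 255 min = 11:00 AM.
But staining is also said to start at 10:55 AM — a 5-minute conflict.

No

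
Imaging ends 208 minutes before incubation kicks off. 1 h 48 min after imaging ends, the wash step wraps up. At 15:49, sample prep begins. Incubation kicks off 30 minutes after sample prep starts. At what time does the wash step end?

14:39

Incubation starts at 15:49 + 30 min = 16:19.
Imaging ends at 16:19 − 208 min = 12:51.
The wash step ends at 12:51 + 108 min = 14:39.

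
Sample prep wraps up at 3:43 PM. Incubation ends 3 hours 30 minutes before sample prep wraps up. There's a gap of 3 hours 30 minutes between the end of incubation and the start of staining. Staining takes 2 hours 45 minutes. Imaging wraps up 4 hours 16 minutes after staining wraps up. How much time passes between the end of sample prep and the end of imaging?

7 h 1 min

Incubation ends at 3:43 PM − 210 min = 12:13 PM.
Staining starts at 12:13 PM + 210 min = 3:43 PM.
Staining ends at 3:43 PM + 165 min = 6:28 PM.
Imaging ends at 6:28 PM + 256 min = 10:44 PM.
From 3:43 PM to 10:44 PM is 7 h 1 min.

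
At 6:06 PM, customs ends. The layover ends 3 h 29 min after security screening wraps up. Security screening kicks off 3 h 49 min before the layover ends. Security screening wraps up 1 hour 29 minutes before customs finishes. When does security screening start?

4:17 PM

Security screening ends at 6:06 PM − 89 min = 4:37 PM.
The layover ends at 4:37 PM + 209 min = 8:06 PM.
Security screening starts at 8:06 PM − 229 min = 4:17 PM.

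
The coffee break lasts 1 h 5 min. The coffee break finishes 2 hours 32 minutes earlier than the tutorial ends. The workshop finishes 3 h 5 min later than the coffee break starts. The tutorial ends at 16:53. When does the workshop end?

The coffee break ends at 16:53 − 152 min = 14:21.
The coffee break starts at 14:21 − 65 min = 13:16.
The workshop ends at 13:16 + 185 min = 16:21.

16:21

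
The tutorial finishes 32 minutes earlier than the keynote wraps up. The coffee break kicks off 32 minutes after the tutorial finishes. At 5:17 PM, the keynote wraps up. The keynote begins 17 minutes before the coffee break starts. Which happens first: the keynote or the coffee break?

The tutorial ends at 5:17 PM − 32 min = 4:45 PM.
The coffee break starts at 4:45 PM + 32 min = 5:17 PM.
The keynote starts at 5:17 PM − 17 min = 5:00 PM.
The keynote starts at 5:00 PM and the coffee break starts at 5:17 PM, so the keynote is first.

the keynote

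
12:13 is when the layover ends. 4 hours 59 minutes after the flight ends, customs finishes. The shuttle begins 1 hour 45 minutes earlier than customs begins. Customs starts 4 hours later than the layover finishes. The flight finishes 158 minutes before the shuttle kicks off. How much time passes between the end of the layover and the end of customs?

4 h 36 min

Customs starts at 12:13 + 240 min = 16:13.
The shuttle starts at 16:13 − 105 min = 14:28.
The flight ends at 14:28 − 158 min = 11:50.
Customs ends at 11:50 + 299 min = 16:49.
From 12:13 to 16:49 is 4 h 36 min.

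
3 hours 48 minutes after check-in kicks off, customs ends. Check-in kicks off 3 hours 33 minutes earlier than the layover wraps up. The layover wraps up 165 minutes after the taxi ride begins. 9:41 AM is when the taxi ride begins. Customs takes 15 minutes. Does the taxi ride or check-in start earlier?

The layover ends at 9:41 AM + 165 min = 12:26 PM.
Check-in starts at 12:26 PM − 213 min = 8:53 AM.
The taxi ride starts at 9:41 AM and check-in starts at 8:53 AM, so check-in is first.

check-in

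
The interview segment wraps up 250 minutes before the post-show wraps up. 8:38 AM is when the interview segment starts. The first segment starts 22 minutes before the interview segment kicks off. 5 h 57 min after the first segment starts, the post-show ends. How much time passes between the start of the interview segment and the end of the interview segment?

1 h 25 min

The first segment starts at 8:38 AM − 22 min = 8:16 AM.
The post-show ends at 8:16 AM + 357 min = 2:13 PM.
The interview segment ends at 2:13 PM − 250 min = 10:03 AM.
From 8:38 AM to 10:03 AM is 1 h 25 min.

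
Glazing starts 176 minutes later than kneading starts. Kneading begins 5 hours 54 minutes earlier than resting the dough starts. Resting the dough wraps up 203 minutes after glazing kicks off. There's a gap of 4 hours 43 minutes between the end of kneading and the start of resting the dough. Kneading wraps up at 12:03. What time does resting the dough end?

17:11

Resting the dough starts at 12:03 + 283 min = 16:46.
Kneading starts at 16:46 − 354 min = 10:52.
Glazing starts at 10:52 + 176 min = 13:48.
Resting the dough ends at 13:48 + 203 min = 17:11.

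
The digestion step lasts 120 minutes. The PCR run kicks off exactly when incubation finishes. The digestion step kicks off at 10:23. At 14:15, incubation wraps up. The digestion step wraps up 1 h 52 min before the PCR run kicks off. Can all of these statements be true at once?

The PCR run starts at 14:15.
The digestion step ends at 14:15 − 112 min = 12:23.
The digestion step starts at 12:23 − 120 min = 10:23.
That matches the stated 10:23, so the schedule is consistent.

Yes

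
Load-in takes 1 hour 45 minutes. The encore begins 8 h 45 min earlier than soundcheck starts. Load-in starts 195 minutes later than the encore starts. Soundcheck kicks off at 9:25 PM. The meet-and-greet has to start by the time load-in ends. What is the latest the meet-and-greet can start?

5:40 PM

The encore starts at 9:25 PM − 525 min = 12:40 PM.
Load-in starts at 12:40 PM + 195 min = 3:55 PM.
Load-in ends at 3:55 PM + 105 min = 5:40 PM.
The meet-and-greet is bounded by load-in, so the latest it can start is 5:40 PM.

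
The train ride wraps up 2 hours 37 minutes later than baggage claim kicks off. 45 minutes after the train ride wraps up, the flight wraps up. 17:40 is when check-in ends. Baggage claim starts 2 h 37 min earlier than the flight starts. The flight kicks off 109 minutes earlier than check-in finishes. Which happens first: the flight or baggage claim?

baggage claim

The flight starts at 17:40 − 109 min = 15:51.
Baggage claim starts at 15:51 − 157 min = 13:14.
The flight starts at 15:51 and baggage claim starts at 13:14, so baggage claim is first.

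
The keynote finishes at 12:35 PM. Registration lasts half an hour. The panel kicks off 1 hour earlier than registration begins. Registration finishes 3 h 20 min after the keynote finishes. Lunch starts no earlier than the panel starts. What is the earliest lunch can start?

Registration ends at 12:35 PM + 200 min = 3:55 PM.
Registration starts at 3:55 PM − 30 min = 3:25 PM.
The panel starts at 3:25 PM − 60 min = 2:25 PM.
Lunch is bounded by the panel, so the earliest it can start is 2:25 PM.

2:25 PM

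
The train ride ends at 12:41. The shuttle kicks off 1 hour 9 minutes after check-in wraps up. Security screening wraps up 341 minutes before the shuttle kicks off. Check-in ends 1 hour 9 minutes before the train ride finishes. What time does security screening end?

07:00

Check-in ends at 12:41 − 69 min = 11:32.
The shuttle starts at 11:32 + 69 min = 12:41.
Security screening ends at 12:41 − 341 min = 07:00.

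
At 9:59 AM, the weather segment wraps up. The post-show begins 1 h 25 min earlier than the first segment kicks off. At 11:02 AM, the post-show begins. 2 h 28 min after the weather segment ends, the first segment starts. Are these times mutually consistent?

The first segment starts at 9:59 AM + 148 min = 12:27 PM.
The post-show starts at 12:27 PM − 85 min = 11:02 AM.
That matches the stated 11:02 AM, so the schedule is consistent.

Yes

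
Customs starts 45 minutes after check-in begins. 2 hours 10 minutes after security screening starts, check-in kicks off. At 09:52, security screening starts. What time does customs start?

12:47

Check-in starts at 09:52 + 130 min = 12:02.
Customs starts at 12:02 + 45 min = 12:47.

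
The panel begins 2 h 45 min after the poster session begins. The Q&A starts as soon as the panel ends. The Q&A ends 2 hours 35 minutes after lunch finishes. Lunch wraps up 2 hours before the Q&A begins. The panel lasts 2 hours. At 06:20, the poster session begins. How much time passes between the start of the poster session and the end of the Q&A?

5 h 20 min

The panel starts at 06:20 + 165 min = 09:05.
The panel ends at 09:05 + 120 min = 11:05.
So the Q&A starts at 11:05.
Lunch ends at 11:05 − 120 min = 09:05.
The Q&A ends at 09:05 + 155 min = 11:40.
From 06:20 to 11:40 is 5 h 20 min.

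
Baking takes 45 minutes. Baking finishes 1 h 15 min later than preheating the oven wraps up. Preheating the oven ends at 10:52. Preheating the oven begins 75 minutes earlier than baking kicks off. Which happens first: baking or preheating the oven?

Baking ends at 10:52 + 75 min = 12:07.
Baking starts at 12:07 − 45 min = 11:22.
Preheating the oven starts at 11:22 − 75 min = 10:07.
Baking starts at 11:22 and preheating the oven starts at 10:07, so preheating the oven is first.

preheating the oven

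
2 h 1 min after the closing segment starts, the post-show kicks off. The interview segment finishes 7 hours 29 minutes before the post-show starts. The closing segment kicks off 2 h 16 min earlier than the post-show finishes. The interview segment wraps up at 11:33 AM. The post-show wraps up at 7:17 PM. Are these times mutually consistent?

Yes

The closing segment starts at 7:17 PM − 136 min = 5:01 PM.
The post-show starts at 5:01 PM + 121 min = 7:02 PM.
The interview segment ends at 7:02 PM − 449 min = 11:33 AM.
That matches the stated 11:33 AM, so the schedule is consistent.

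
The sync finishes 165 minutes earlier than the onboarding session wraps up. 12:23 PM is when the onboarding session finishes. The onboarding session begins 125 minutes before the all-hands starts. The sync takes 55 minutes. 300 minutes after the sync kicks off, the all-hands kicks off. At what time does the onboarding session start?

11:38 AM

The sync ends at 12:23 PM − 165 min = 9:38 AM.
The sync starts at 9:38 AM − 55 min = 8:43 AM.
The all-hands starts at 8:43 AM + 300 min = 1:43 PM.
The onboarding session starts at 1:43 PM − 125 min = 11:38 AM.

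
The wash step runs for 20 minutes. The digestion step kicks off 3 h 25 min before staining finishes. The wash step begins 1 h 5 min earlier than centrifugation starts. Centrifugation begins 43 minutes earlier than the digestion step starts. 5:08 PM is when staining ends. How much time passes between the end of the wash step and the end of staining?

293 minutes

The digestion step starts at 5:08 PM − 205 min = 1:43 PM.
Centrifugation starts at 1:43 PM − 43 min = 1:00 PM.
The wash step starts at 1:00 PM − 65 min = 11:55 AM.
The wash step ends at 11:55 AM + 20 min = 12:15 PM.
From 12:15 PM to 5:08 PM is 293 minutes.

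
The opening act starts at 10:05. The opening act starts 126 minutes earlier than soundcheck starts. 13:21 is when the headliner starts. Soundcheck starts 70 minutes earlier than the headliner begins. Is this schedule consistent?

Soundcheck starts at 13:21 − 70 min = 12:11.
The opening act starts at 12:11 − 126 min = 10:05.
That matches the stated 10:05, so the schedule is consistent.

Yes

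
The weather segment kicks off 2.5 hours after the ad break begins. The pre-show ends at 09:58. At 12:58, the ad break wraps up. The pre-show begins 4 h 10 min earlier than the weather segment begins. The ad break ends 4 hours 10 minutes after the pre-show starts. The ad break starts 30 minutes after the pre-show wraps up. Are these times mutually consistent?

The ad break starts at 09:58 + 30 min = 10:28.
The weather segment starts at 10:28 + 150 min = 12:58.
The pre-show starts at 12:58 − 250 min = 08:48.
The ad break ends at 08:48 + 250 min = 12:58.
That matches the stated 12:58, so the schedule is consistent.

Yes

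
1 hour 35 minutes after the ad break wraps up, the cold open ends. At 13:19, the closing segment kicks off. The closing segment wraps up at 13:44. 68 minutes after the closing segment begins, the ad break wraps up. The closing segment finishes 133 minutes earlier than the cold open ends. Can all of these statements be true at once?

The ad break ends at 13:19 + 68 min = 14:27.
The cold open ends at 14:27 + 95 min = 16:02.
The closing segment ends at 16:02 − 133 min = 13:49.
But the closing segment is also said to end at 13:44 — a 5-minute conflict.

No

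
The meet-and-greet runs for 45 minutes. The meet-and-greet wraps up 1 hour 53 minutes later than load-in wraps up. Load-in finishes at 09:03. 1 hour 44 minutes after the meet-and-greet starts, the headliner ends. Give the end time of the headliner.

11:55

The meet-and-greet ends at 09:03 + 113 min = 10:56.
The meet-and-greet starts at 10:56 − 45 min = 10:11.
The headliner ends at 10:11 + 104 min = 11:55.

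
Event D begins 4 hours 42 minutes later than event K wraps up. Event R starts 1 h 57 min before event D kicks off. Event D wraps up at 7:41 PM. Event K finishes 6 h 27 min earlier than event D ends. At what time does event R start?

3:59 PM

Event K ends at 7:41 PM − 387 min = 1:14 PM.
Event D starts at 1:14 PM + 282 min = 5:56 PM.
Event R starts at 5:56 PM − 117 min = 3:59 PM.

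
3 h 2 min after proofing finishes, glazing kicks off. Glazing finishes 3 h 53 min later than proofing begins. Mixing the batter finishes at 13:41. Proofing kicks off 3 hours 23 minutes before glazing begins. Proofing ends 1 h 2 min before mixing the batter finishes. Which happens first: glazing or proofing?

proofing

Proofing ends at 13:41 − 62 min = 12:39.
Glazing starts at 12:39 + 182 min = 15:41.
Proofing starts at 15:41 − 203 min = 12:18.
Glazing starts at 15:41 and proofing starts at 12:18, so proofing is first.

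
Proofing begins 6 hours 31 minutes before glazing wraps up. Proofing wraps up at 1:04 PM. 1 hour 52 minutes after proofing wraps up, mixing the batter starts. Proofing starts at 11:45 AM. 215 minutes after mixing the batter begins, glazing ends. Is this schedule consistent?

Mixing the batter starts at 1:04 PM + 112 min = 2:56 PM.
Glazing ends at 2:56 PM + 215 min = 6:31 PM.
Proofing starts at 6:31 PM − 391 min = 12:00 PM.
But proofing is also said to start at 11:45 AM — a 15-minute conflict.

No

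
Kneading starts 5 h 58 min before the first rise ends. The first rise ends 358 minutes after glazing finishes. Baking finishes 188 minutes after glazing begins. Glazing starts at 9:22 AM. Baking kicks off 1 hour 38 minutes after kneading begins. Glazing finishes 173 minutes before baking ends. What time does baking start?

11:15 AM

Baking ends at 9:22 AM + 188 min = 12:30 PM.
Glazing ends at 12:30 PM − 173 min = 9:37 AM.
The first rise ends at 9:37 AM + 358 min = 3:35 PM.
Kneading starts at 3:35 PM − 358 min = 9:37 AM.
Baking starts at 9:37 AM + 98 min = 11:15 AM.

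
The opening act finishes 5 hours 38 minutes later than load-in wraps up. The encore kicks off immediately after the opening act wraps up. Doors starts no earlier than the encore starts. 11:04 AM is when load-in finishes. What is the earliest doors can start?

The opening act ends at 11:04 AM + 338 min = 4:42 PM.
So the encore starts at 4:42 PM.
Doors is bounded by the encore, so the earliest it can start is 4:42 PM.

4:42 PM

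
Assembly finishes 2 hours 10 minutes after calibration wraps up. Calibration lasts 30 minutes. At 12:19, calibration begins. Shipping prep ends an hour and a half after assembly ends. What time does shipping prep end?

Calibration ends at 12:19 + 30 min = 12:49.
Assembly ends at 12:49 + 130 min = 14:59.
Shipping prep ends at 14:59 + 90 min = 16:29.

16:29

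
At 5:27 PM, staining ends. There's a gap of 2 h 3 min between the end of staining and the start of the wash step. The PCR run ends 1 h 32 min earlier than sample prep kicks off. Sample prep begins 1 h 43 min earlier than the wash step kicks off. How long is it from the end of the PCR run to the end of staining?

1 h 12 min

The wash step starts at 5:27 PM + 123 min = 7:30 PM.
Sample prep starts at 7:30 PM − 103 min = 5:47 PM.
The PCR run ends at 5:47 PM − 92 min = 4:15 PM.
From 4:15 PM to 5:27 PM is 1 h 12 min.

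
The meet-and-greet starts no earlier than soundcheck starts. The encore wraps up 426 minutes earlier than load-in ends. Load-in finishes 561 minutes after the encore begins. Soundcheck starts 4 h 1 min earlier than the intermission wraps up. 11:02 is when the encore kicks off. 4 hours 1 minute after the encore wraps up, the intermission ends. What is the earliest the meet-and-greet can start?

Load-in ends at 11:02 + 561 min = 20:23.
The encore ends at 20:23 − 426 min = 13:17.
The intermission ends at 13:17 + 241 min = 17:18.
Soundcheck starts at 17:18 − 241 min = 13:17.
The meet-and-greet is bounded by soundcheck, so the earliest it can start is 13:17.

13:17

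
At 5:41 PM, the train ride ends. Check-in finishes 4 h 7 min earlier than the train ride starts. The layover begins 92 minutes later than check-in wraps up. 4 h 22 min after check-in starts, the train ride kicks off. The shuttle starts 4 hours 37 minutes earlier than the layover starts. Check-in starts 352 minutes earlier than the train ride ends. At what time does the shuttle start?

8:59 AM

Check-in starts at 5:41 PM − 352 min = 11:49 AM.
The train ride starts at 11:49 AM + 262 min = 4:11 PM.
Check-in ends at 4:11 PM − 247 min = 12:04 PM.
The layover starts at 12:04 PM + 92 min = 1:36 PM.
The shuttle starts at 1:36 PM − 277 min = 8:59 AM.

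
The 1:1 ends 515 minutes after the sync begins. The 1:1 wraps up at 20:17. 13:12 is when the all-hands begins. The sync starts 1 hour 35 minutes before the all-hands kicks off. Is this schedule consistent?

The sync starts at 13:12 − 95 min = 11:37.
The 1:1 ends at 11:37 + 515 min = 20:12.
But the 1:1 is also said to end at 20:17 — a 5-minute conflict.

No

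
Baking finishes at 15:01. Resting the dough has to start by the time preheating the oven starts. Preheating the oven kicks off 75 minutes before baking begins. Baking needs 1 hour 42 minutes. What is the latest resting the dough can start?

Baking starts at 15:01 − 102 min = 13:19.
Preheating the oven starts at 13:19 − 75 min = 12:04.
Resting the dough is bounded by preheating the oven, so the latest it can start is 12:04.

12:04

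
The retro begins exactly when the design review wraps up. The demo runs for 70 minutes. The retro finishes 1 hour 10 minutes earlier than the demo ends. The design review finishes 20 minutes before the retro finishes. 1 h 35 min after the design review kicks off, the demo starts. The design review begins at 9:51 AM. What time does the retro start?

The demo starts at 9:51 AM + 95 min = 11:26 AM.
The demo ends at 11:26 AM + 70 min = 12:36 PM.
The retro ends at 12:36 PM − 70 min = 11:26 AM.
The design review ends at 11:26 AM − 20 min = 11:06 AM.
So the retro starts at 11:06 AM.

11:06 AM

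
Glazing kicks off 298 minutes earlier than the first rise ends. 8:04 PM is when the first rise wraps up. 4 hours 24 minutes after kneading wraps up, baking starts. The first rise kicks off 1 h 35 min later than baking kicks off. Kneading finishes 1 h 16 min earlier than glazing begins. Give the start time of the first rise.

Glazing starts at 8:04 PM − 298 min = 3:06 PM.
Kneading ends at 3:06 PM − 76 min = 1:50 PM.
Baking starts at 1:50 PM + 264 min = 6:14 PM.
The first rise starts at 6:14 PM + 95 min = 7:49 PM.

7:49 PM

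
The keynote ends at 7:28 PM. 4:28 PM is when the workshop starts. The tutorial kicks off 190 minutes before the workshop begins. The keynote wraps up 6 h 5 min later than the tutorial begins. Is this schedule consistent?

No

The tutorial starts at 4:28 PM − 190 min = 1:18 PM.
The keynote ends at 1:18 PM + 365 min = 7:23 PM.
But the keynote is also said to end at 7:28 PM — a 5-minute conflict.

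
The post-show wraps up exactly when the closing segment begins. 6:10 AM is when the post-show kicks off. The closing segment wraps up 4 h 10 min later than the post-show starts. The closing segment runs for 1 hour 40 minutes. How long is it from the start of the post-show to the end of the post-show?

The closing segment ends at 6:10 AM + 250 min = 10:20 AM.
The closing segment starts at 10:20 AM − 100 min = 8:40 AM.
So the post-show ends at 8:40 AM.
From 6:10 AM to 8:40 AM is 2 hours 30 minutes.

2 hours 30 minutes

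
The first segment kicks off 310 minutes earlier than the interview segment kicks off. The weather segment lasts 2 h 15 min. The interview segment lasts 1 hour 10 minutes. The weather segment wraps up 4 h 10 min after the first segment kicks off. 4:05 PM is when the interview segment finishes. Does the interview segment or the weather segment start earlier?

the weather segment

The interview segment starts at 4:05 PM − 70 min = 2:55 PM.
The first segment starts at 2:55 PM − 310 min = 9:45 AM.
The weather segment ends at 9:45 AM + 250 min = 1:55 PM.
The weather segment starts at 1:55 PM − 135 min = 11:40 AM.
The interview segment starts at 2:55 PM and the weather segment starts at 11:40 AM, so the weather segment is first.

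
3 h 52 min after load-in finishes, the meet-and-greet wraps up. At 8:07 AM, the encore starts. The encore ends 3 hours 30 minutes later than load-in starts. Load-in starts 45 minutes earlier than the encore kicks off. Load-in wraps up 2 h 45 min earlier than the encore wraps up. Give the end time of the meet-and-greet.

11:59 AM

Load-in starts at 8:07 AM − 45 min = 7:22 AM.
The encore ends at 7:22 AM + 210 min = 10:52 AM.
Load-in ends at 10:52 AM − 165 min = 8:07 AM.
The meet-and-greet ends at 8:07 AM + 232 min = 11:59 AM.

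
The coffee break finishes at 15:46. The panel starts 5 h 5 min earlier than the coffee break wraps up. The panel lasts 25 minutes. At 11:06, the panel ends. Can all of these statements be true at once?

The panel starts at 15:46 − 305 min = 10:41.
The panel ends at 10:41 + 25 min = 11:06.
That matches the stated 11:06, so the schedule is consistent.

Yes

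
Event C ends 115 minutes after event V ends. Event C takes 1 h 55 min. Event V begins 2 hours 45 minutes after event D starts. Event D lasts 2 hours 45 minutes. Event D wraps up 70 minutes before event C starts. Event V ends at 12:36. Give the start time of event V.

Event C ends at 12:36 + 115 min = 14:31.
Event C starts at 14:31 − 115 min = 12:36.
Event D ends at 12:36 − 70 min = 11:26.
Event D starts at 11:26 − 165 min = 08:41.
Event V starts at 08:41 + 165 min = 11:26.

11:26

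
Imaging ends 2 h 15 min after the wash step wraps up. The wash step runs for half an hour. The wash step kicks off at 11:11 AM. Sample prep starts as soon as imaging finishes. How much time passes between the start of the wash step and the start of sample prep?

The wash step ends at 11:11 AM + 30 min = 11:41 AM.
Imaging ends at 11:41 AM + 135 min = 1:56 PM.
So sample prep starts at 1:56 PM.
From 11:11 AM to 1:56 PM is 2 h 45 min.

2 h 45 min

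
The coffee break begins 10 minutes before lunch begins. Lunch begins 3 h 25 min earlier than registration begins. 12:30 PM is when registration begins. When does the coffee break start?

8:55 AM

Lunch starts at 12:30 PM − 205 min = 9:05 AM.
The coffee break starts at 9:05 AM − 10 min = 8:55 AM.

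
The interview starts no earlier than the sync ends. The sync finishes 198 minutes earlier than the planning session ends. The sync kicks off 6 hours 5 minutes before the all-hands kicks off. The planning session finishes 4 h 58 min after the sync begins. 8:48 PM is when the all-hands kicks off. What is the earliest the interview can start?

4:23 PM

The sync starts at 8:48 PM − 365 min = 2:43 PM.
The planning session ends at 2:43 PM + 298 min = 7:41 PM.
The sync ends at 7:41 PM − 198 min = 4:23 PM.
The interview is bounded by the sync, so the earliest it can start is 4:23 PM.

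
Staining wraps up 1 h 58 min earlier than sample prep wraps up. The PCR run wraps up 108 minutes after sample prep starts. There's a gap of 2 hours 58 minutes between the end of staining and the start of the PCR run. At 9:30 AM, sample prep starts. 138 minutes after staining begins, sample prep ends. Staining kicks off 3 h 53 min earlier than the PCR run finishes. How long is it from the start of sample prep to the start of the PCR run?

1 h 13 min

The PCR run ends at 9:30 AM + 108 min = 11:18 AM.
Staining starts at 11:18 AM − 233 min = 7:25 AM.
Sample prep ends at 7:25 AM + 138 min = 9:43 AM.
Staining ends at 9:43 AM − 118 min = 7:45 AM.
The PCR run starts at 7:45 AM + 178 min = 10:43 AM.
From 9:30 AM to 10:43 AM is 1 h 13 min.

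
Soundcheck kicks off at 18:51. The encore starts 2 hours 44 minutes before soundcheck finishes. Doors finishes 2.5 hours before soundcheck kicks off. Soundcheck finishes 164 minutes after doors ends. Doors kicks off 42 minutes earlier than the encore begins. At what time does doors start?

15:39

Doors ends at 18:51 − 150 min = 16:21.
Soundcheck ends at 16:21 + 164 min = 19:05.
The encore starts at 19:05 − 164 min = 16:21.
Doors starts at 16:21 − 42 min = 15:39.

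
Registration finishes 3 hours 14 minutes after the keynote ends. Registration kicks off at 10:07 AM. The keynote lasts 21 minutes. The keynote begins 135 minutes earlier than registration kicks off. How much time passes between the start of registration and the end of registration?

The keynote starts at 10:07 AM − 135 min = 7:52 AM.
The keynote ends at 7:52 AM + 21 min = 8:13 AM.
Registration ends at 8:13 AM + 194 min = 11:27 AM.
From 10:07 AM to 11:27 AM is 1 h 20 min.

1 h 20 min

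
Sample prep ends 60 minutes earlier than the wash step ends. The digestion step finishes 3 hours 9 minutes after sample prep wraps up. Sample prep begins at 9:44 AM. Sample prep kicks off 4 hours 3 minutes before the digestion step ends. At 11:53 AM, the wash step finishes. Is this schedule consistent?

No

Sample prep ends at 11:53 AM − 60 min = 10:53 AM.
The digestion step ends at 10:53 AM + 189 min = 2:02 PM.
Sample prep starts at 2:02 PM − 243 min = 9:59 AM.
But sample prep is also said to start at 9:44 AM — a 15-minute conflict.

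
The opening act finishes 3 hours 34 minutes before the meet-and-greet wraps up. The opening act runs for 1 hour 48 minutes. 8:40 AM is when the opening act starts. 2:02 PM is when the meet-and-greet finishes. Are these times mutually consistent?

Yes

The opening act ends at 2:02 PM − 214 min = 10:28 AM.
The opening act starts at 10:28 AM − 108 min = 8:40 AM.
That matches the stated 8:40 AM, so the schedule is consistent.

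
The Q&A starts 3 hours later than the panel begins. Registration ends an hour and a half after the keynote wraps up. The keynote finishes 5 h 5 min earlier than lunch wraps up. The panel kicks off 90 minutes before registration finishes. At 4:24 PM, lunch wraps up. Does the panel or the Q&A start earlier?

the panel

The keynote ends at 4:24 PM − 305 min = 11:19 AM.
Registration ends at 11:19 AM + 90 min = 12:49 PM.
The panel starts at 12:49 PM − 90 min = 11:19 AM.
The Q&A starts at 11:19 AM + 180 min = 2:19 PM.
The panel starts at 11:19 AM and the Q&A starts at 2:19 PM, so the panel is first.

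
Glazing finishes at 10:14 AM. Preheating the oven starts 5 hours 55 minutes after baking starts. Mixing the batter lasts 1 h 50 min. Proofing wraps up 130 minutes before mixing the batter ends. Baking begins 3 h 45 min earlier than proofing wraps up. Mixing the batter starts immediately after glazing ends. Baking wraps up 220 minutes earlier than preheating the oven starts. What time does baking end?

8:24 AM

Mixing the batter starts at 10:14 AM.
Mixing the batter ends at 10:14 AM + 110 min = 12:04 PM.
Proofing ends at 12:04 PM − 130 min = 9:54 AM.
Baking starts at 9:54 AM − 225 min = 6:09 AM.
Preheating the oven starts at 6:09 AM + 355 min = 12:04 PM.
Baking ends at 12:04 PM − 220 min = 8:24 AM.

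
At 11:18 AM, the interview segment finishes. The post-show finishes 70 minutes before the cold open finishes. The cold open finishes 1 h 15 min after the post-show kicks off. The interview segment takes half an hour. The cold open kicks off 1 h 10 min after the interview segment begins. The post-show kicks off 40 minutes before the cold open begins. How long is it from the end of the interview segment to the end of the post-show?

The interview segment starts at 11:18 AM − 30 min = 10:48 AM.
The cold open starts at 10:48 AM + 70 min = 11:58 AM.
The post-show starts at 11:58 AM − 40 min = 11:18 AM.
The cold open ends at 11:18 AM + 75 min = 12:33 PM.
The post-show ends at 12:33 PM − 70 min = 11:23 AM.
From 11:18 AM to 11:23 AM is 5 minutes.

5 minutes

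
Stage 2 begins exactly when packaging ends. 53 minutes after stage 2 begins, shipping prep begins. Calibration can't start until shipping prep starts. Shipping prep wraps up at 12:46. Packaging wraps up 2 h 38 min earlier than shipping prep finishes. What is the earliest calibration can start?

11:01

Packaging ends at 12:46 − 158 min = 10:08.
So stage 2 starts at 10:08.
Shipping prep starts at 10:08 + 53 min = 11:01.
Calibration is bounded by shipping prep, so the earliest it can start is 11:01.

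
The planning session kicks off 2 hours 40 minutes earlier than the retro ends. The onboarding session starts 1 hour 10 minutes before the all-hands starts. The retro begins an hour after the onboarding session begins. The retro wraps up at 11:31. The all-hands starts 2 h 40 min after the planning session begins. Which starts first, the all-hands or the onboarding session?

the onboarding session

The planning session starts at 11:31 − 160 min = 08:51.
The all-hands starts at 08:51 + 160 min = 11:31.
The onboarding session starts at 11:31 − 70 min = 10:21.
The all-hands starts at 11:31 and the onboarding session starts at 10:21, so the onboarding session is first.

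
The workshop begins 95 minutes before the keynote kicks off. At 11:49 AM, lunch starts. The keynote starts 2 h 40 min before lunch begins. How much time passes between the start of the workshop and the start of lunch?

The keynote starts at 11:49 AM − 160 min = 9:09 AM.
The workshop starts at 9:09 AM − 95 min = 7:34 AM.
From 7:34 AM to 11:49 AM is 4 hours 15 minutes.

4 hours 15 minutes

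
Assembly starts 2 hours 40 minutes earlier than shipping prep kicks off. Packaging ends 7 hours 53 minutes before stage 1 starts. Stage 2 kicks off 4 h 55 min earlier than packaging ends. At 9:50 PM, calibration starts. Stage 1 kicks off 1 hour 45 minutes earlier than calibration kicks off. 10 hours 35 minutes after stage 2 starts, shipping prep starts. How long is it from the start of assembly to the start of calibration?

6 hours 38 minutes

Stage 1 starts at 9:50 PM − 105 min = 8:05 PM.
Packaging ends at 8:05 PM − 473 min = 12:12 PM.
Stage 2 starts at 12:12 PM − 295 min = 7:17 AM.
Shipping prep starts at 7:17 AM + 635 min = 5:52 PM.
Assembly starts at 5:52 PM − 160 min = 3:12 PM.
From 3:12 PM to 9:50 PM is 6 hours 38 minutes.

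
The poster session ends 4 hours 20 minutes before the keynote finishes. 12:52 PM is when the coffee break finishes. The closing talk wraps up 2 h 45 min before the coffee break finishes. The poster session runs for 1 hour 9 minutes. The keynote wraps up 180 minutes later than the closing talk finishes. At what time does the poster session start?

7:38 AM

The closing talk ends at 12:52 PM − 165 min = 10:07 AM.
The keynote ends at 10:07 AM + 180 min = 1:07 PM.
The poster session ends at 1:07 PM − 260 min = 8:47 AM.
The poster session starts at 8:47 AM − 69 min = 7:38 AM.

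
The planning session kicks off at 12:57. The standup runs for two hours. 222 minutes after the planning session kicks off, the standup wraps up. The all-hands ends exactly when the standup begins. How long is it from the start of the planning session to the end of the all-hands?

1 hour 42 minutes

The standup ends at 12:57 + 222 min = 16:39.
The standup starts at 16:39 − 120 min = 14:39.
So the all-hands ends at 14:39.
From 12:57 to 14:39 is 1 hour 42 minutes.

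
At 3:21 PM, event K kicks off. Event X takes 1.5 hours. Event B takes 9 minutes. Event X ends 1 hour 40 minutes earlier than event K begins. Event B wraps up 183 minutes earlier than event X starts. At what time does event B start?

Event X ends at 3:21 PM − 100 min = 1:41 PM.
Event X starts at 1:41 PM − 90 min = 12:11 PM.
Event B ends at 12:11 PM − 183 min = 9:08 AM.
Event B starts at 9:08 AM − 9 min = 8:59 AM.

8:59 AM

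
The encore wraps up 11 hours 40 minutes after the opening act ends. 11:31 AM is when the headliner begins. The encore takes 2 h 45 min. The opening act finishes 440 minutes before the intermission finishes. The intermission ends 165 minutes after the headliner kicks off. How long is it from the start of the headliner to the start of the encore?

The intermission ends at 11:31 AM + 165 min = 2:16 PM.
The opening act ends at 2:16 PM − 440 min = 6:56 AM.
The encore ends at 6:56 AM + 700 min = 6:36 PM.
The encore starts at 6:36 PM − 165 min = 3:51 PM.
From 11:31 AM to 3:51 PM is 4 hours 20 minutes.

4 hours 20 minutes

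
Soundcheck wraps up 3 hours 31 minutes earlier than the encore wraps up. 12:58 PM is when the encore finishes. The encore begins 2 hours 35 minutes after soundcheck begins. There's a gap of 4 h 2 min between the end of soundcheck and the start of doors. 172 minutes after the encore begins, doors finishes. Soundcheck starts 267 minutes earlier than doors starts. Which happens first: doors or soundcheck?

Soundcheck ends at 12:58 PM − 211 min = 9:27 AM.
Doors starts at 9:27 AM + 242 min = 1:29 PM.
Soundcheck starts at 1:29 PM − 267 min = 9:02 AM.
Doors starts at 1:29 PM and soundcheck starts at 9:02 AM, so soundcheck is first.

soundcheck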